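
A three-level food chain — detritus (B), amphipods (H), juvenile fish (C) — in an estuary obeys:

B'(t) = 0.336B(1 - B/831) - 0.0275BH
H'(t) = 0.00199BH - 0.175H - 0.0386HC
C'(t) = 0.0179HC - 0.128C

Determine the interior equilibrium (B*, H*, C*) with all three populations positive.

B* ≈ 345, H* ≈ 7.15, C* ≈ 13.2

From dC/dt = 0: 0.0179H* = 0.128, so H* = 7.15.
From dB/dt = 0: 0.336(1 - B*/831) = 0.0275·7.15, giving B* = 831·(1 - 0.585) = 345.
From dH/dt = 0: 0.00199·345 - 0.175 = 0.0386C*, so C* = 0.511/0.0386 = 13.2.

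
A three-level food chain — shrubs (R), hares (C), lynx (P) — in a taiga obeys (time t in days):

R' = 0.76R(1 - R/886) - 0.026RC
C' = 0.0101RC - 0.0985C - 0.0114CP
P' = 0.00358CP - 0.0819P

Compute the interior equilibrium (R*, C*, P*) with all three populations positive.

From dP/dt = 0: 0.00358C* = 0.0819, so C* = 22.9.
From dR/dt = 0: 0.76(1 - R*/886) = 0.026·22.9, giving R* = 886·(1 - 0.783) = 193.
From dC/dt = 0: 0.0101·193 - 0.0985 = 0.0114P*, so P* = 1.85/0.0114 = 162.

R* ≈ 193, C* ≈ 22.9, P* ≈ 162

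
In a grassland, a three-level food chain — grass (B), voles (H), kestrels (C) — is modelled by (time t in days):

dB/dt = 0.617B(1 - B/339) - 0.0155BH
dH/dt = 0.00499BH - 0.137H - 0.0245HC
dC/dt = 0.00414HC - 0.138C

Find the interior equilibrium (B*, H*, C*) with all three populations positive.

From dC/dt = 0: 0.00414H* = 0.138, so H* = 33.3.
From dB/dt = 0: 0.617(1 - B*/339) = 0.0155·33.3, giving B* = 339·(1 - 0.837) = 55.1.
From dH/dt = 0: 0.00499·55.1 - 0.137 = 0.0245C*, so C* = 0.138/0.0245 = 5.64.

B* ≈ 55.1, H* ≈ 33.3, C* ≈ 5.64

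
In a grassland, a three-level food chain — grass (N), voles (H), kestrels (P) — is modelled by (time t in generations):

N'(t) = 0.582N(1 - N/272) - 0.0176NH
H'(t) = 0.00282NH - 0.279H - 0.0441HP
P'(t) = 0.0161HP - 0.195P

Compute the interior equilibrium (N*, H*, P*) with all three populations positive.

N* ≈ 172, H* ≈ 12.1, P* ≈ 4.7

From dP/dt = 0: 0.0161H* = 0.195, so H* = 12.1.
From dN/dt = 0: 0.582(1 - N*/272) = 0.0176·12.1, giving N* = 272·(1 - 0.366) = 172.
From dH/dt = 0: 0.00282·172 - 0.279 = 0.0441P*, so P* = 0.207/0.0441 = 4.7.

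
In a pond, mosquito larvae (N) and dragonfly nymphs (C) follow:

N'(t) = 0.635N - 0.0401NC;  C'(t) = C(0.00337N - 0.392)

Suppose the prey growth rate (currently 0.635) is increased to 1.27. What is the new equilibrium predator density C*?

C* ≈ 31.7

At the interior fixed point, setting dN/dt = 0 with N > 0 fixes C* = (prey growth rate)/(NC coefficient) — independent of the other coefficients.
With the change, C* = 1.27/0.0401 = 31.7; it rises from 15.8.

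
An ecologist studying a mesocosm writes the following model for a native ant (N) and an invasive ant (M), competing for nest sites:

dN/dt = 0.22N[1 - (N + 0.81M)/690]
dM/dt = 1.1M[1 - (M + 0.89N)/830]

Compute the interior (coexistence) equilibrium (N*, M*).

N* ≈ 63.4, M* ≈ 774

Setting both brackets to zero gives the nullclines N + 0.81M = 690 and 0.89N + M = 830.
Substituting M = 830 - 0.89N into the first: N(1 - 0.81·0.89) = 690 - 0.81·830.
So N* = 17.7/0.279 = 63.4, and then M* = 830 - 0.89·63.4 = 774.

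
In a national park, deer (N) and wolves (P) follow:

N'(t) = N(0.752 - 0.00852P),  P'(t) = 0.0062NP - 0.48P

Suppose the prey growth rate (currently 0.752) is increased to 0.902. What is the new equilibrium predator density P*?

P* ≈ 106

At the interior fixed point, setting dN/dt = 0 with N > 0 fixes P* = (prey growth rate)/(NP coefficient) — independent of the other coefficients.
With the change, P* = 0.902/0.00852 = 106; it rises from 88.3.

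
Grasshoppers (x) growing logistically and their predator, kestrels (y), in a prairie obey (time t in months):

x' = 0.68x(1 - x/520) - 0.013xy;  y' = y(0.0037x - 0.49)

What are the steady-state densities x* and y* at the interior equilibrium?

From dy/dt = 0 with y > 0: 0.0037x* = 0.49, so x* = 132.
Substitute into dx/dt = 0: 0.68(1 - 132/520) = 0.013y*.
The bracket is 0.745, giving y* = 0.507/0.013 = 39.

x* ≈ 132, y* ≈ 39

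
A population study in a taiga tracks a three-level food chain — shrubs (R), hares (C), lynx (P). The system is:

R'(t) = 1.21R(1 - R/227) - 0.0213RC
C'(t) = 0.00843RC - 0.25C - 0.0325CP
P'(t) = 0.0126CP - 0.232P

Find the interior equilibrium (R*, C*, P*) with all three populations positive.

From dP/dt = 0: 0.0126C* = 0.232, so C* = 18.4.
From dR/dt = 0: 1.21(1 - R*/227) = 0.0213·18.4, giving R* = 227·(1 - 0.324) = 153.
From dC/dt = 0: 0.00843·153 - 0.25 = 0.0325P*, so P* = 1.04/0.0325 = 32.1.

R* ≈ 153, C* ≈ 18.4, P* ≈ 32.1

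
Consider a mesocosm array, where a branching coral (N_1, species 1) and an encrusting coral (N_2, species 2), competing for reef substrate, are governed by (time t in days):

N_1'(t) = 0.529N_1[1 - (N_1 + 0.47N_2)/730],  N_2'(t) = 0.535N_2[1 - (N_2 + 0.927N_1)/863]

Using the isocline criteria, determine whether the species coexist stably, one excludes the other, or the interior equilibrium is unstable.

Compare the nullcline intercepts: K1/α12 = 730/0.47 = 1550 > K2 = 863; K2/α21 = 863/0.927 = 931 > K1 = 730.
Since both inequalities hold, each species can invade when rare, so the interior equilibrium is stable.

stable coexistence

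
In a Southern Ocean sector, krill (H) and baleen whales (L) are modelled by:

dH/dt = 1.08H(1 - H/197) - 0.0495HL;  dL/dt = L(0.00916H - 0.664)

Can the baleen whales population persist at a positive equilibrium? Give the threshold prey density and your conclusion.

The predator equation gives dL/dt > 0 only when H > 0.664/0.00916 = 72.5.
Without the predator, H → K = 197. Since 197 > 72.5, the predator can invade and persist.

Threshold H = 72.5; K > 72.5, so yes, the predator persists.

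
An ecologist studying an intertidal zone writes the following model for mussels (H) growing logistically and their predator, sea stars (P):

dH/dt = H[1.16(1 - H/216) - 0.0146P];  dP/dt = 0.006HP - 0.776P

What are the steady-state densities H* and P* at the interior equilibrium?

H* ≈ 129, P* ≈ 31.9

From dP/dt = 0 with P > 0: 0.006H* = 0.776, so H* = 129.
Substitute into dH/dt = 0: 1.16(1 - 129/216) = 0.0146P*.
The bracket is 0.401, giving P* = 0.465/0.0146 = 31.9.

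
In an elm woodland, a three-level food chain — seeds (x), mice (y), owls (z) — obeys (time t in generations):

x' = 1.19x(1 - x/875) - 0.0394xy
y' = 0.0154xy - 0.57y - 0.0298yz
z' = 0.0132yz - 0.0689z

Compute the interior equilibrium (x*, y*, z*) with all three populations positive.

x* ≈ 724, y* ≈ 5.22, z* ≈ 355

From dz/dt = 0: 0.0132y* = 0.0689, so y* = 5.22.
From dx/dt = 0: 1.19(1 - x*/875) = 0.0394·5.22, giving x* = 875·(1 - 0.173) = 724.
From dy/dt = 0: 0.0154·724 - 0.57 = 0.0298z*, so z* = 10.6/0.0298 = 355.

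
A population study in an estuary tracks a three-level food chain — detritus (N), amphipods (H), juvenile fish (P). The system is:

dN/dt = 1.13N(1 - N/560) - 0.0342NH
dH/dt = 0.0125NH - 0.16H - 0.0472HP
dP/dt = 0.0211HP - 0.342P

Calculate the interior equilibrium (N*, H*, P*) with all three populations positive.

N* ≈ 285, H* ≈ 16.2, P* ≈ 72.2

From dP/dt = 0: 0.0211H* = 0.342, so H* = 16.2.
From dN/dt = 0: 1.13(1 - N*/560) = 0.0342·16.2, giving N* = 560·(1 - 0.491) = 285.
From dH/dt = 0: 0.0125·285 - 0.16 = 0.0472P*, so P* = 3.41/0.0472 = 72.2.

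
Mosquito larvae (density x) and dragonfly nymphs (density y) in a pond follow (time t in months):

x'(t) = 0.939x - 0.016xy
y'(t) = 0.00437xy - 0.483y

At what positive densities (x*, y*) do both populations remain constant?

x* ≈ 111, y* ≈ 58.7

Set dy/dt = 0 with y > 0: 0.00437x - 0.483 = 0, so x* = 0.483/0.00437 = 111.
Set dx/dt = 0 with x > 0: 0.939 - 0.016y = 0, so y* = 0.939/0.016 = 58.7.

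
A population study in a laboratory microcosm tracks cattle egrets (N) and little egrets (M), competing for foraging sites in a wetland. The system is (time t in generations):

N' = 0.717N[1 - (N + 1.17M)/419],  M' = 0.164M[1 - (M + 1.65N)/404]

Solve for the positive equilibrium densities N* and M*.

Setting both brackets to zero gives the nullclines N + 1.17M = 419 and 1.65N + M = 404.
Substituting M = 404 - 1.65N into the first: N(1 - 1.17·1.65) = 419 - 1.17·404.
So N* = -53.7/-0.93 = 57.7, and then M* = 404 - 1.65·57.7 = 309.

N* ≈ 57.7, M* ≈ 309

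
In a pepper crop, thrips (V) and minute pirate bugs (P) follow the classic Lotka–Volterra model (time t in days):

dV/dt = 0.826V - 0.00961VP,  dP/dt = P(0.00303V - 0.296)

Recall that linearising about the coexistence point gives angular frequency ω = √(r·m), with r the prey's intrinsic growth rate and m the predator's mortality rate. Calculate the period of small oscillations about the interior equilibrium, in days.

T ≈ 12.7 days

Here r = 0.826 and m = 0.296, so r·m = 0.244.
ω = √0.244 = 0.494 per day, hence T = 2π/ω ≈ 12.7 days.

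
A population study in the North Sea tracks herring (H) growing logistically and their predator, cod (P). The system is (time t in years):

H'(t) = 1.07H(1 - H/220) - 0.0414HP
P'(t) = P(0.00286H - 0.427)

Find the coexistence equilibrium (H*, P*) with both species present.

From dP/dt = 0 with P > 0: 0.00286H* = 0.427, so H* = 149.
Substitute into dH/dt = 0: 1.07(1 - 149/220) = 0.0414P*.
The bracket is 0.321, giving P* = 0.344/0.0414 = 8.31.

H* ≈ 149, P* ≈ 8.31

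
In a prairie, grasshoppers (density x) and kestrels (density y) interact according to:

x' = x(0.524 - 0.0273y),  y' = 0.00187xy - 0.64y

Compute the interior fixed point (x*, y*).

x* ≈ 342, y* ≈ 19.2

Set dy/dt = 0 with y > 0: 0.00187x - 0.64 = 0, so x* = 0.64/0.00187 = 342.
Set dx/dt = 0 with x > 0: 0.524 - 0.0273y = 0, so y* = 0.524/0.0273 = 19.2.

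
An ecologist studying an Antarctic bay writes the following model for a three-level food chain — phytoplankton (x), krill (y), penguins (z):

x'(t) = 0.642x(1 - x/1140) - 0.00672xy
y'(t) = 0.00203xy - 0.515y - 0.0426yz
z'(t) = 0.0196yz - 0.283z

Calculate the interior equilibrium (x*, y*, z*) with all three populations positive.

x* ≈ 968, y* ≈ 14.4, z* ≈ 34

From dz/dt = 0: 0.0196y* = 0.283, so y* = 14.4.
From dx/dt = 0: 0.642(1 - x*/1140) = 0.00672·14.4, giving x* = 1140·(1 - 0.151) = 968.
From dy/dt = 0: 0.00203·968 - 0.515 = 0.0426z*, so z* = 1.45/0.0426 = 34.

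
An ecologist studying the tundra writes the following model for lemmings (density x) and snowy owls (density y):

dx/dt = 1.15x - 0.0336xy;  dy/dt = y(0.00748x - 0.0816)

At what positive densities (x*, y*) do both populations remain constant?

x* ≈ 10.9, y* ≈ 34.2

Set dy/dt = 0 with y > 0: 0.00748x - 0.0816 = 0, so x* = 0.0816/0.00748 = 10.9.
Set dx/dt = 0 with x > 0: 1.15 - 0.0336y = 0, so y* = 1.15/0.0336 = 34.2.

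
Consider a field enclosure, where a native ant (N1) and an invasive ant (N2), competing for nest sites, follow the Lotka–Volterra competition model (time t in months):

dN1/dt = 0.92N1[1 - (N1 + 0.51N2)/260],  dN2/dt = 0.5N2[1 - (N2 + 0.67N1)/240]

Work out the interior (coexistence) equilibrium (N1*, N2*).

Setting both brackets to zero gives the nullclines N1 + 0.51N2 = 260 and 0.67N1 + N2 = 240.
Substituting N2 = 240 - 0.67N1 into the first: N1(1 - 0.51·0.67) = 260 - 0.51·240.
So N1* = 138/0.658 = 209, and then N2* = 240 - 0.67·209 = 100.

N1* ≈ 209, N2* ≈ 100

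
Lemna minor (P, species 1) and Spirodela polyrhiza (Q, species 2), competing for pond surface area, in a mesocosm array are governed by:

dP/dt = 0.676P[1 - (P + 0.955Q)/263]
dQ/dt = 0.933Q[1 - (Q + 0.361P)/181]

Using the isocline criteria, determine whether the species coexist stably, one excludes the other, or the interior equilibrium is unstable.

stable coexistence

Compare the nullcline intercepts: K1/α12 = 263/0.955 = 275 > K2 = 181; K2/α21 = 181/0.361 = 501 > K1 = 263.
Since both inequalities hold, each species can invade when rare, so the interior equilibrium is stable.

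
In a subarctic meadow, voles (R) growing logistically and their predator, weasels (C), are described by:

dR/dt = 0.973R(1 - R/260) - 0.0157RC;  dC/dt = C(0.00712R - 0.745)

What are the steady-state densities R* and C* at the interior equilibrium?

R* ≈ 105, C* ≈ 37

From dC/dt = 0 with C > 0: 0.00712R* = 0.745, so R* = 105.
Substitute into dR/dt = 0: 0.973(1 - 105/260) = 0.0157C*.
The bracket is 0.598, giving C* = 0.581/0.0157 = 37.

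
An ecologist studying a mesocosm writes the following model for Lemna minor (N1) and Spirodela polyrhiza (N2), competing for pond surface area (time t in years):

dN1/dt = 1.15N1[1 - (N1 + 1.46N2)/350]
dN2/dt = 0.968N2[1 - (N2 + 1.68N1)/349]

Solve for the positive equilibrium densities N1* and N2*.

N1* ≈ 110, N2* ≈ 165

Setting both brackets to zero gives the nullclines N1 + 1.46N2 = 350 and 1.68N1 + N2 = 349.
Substituting N2 = 349 - 1.68N1 into the first: N1(1 - 1.46·1.68) = 350 - 1.46·349.
So N1* = -160/-1.45 = 110, and then N2* = 349 - 1.68·110 = 165.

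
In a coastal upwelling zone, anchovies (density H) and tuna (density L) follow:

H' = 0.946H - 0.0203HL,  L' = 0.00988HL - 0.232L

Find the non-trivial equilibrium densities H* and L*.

Set dL/dt = 0 with L > 0: 0.00988H - 0.232 = 0, so H* = 0.232/0.00988 = 23.5.
Set dH/dt = 0 with H > 0: 0.946 - 0.0203L = 0, so L* = 0.946/0.0203 = 46.6.

H* ≈ 23.5, L* ≈ 46.6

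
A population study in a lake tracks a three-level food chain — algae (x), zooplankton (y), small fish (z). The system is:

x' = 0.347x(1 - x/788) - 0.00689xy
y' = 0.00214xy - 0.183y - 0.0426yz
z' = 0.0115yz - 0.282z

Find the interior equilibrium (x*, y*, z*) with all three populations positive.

x* ≈ 404, y* ≈ 24.5, z* ≈ 16

From dz/dt = 0: 0.0115y* = 0.282, so y* = 24.5.
From dx/dt = 0: 0.347(1 - x*/788) = 0.00689·24.5, giving x* = 788·(1 - 0.487) = 404.
From dy/dt = 0: 0.00214·404 - 0.183 = 0.0426z*, so z* = 0.682/0.0426 = 16.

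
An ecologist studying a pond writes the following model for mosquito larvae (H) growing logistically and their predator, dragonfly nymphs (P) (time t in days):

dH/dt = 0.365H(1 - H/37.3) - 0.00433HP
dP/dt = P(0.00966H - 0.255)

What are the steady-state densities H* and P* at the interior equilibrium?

H* ≈ 26.4, P* ≈ 24.6

From dP/dt = 0 with P > 0: 0.00966H* = 0.255, so H* = 26.4.
Substitute into dH/dt = 0: 0.365(1 - 26.4/37.3) = 0.00433P*.
The bracket is 0.292, giving P* = 0.107/0.00433 = 24.6.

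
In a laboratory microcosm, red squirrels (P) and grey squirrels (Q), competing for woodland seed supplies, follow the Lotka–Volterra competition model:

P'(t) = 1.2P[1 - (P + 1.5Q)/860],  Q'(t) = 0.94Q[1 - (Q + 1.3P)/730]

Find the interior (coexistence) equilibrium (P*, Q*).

P* ≈ 247, Q* ≈ 408

Setting both brackets to zero gives the nullclines P + 1.5Q = 860 and 1.3P + Q = 730.
Substituting Q = 730 - 1.3P into the first: P(1 - 1.5·1.3) = 860 - 1.5·730.
So P* = -235/-0.95 = 247, and then Q* = 730 - 1.3·247 = 408.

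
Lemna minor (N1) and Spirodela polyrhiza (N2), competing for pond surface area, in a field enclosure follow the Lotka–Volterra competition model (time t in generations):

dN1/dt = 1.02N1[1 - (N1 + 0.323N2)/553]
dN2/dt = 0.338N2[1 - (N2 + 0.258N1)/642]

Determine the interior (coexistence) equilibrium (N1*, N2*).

Setting both brackets to zero gives the nullclines N1 + 0.323N2 = 553 and 0.258N1 + N2 = 642.
Substituting N2 = 642 - 0.258N1 into the first: N1(1 - 0.323·0.258) = 553 - 0.323·642.
So N1* = 346/0.917 = 377, and then N2* = 642 - 0.258·377 = 545.

N1* ≈ 377, N2* ≈ 545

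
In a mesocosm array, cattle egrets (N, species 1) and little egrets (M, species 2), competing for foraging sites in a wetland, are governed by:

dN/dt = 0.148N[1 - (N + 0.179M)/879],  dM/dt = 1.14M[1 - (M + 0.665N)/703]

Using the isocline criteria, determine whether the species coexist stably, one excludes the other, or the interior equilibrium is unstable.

stable coexistence

Compare the nullcline intercepts: K1/α12 = 879/0.179 = 4910 > K2 = 703; K2/α21 = 703/0.665 = 1060 > K1 = 879.
Since both inequalities hold, each species can invade when rare, so the interior equilibrium is stable.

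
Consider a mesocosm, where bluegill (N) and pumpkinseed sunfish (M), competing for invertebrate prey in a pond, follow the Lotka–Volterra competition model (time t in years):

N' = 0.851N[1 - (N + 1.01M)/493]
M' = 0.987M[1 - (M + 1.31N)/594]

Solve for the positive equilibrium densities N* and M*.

N* ≈ 331, M* ≈ 160

Setting both brackets to zero gives the nullclines N + 1.01M = 493 and 1.31N + M = 594.
Substituting M = 594 - 1.31N into the first: N(1 - 1.01·1.31) = 493 - 1.01·594.
So N* = -107/-0.323 = 331, and then M* = 594 - 1.31·331 = 160.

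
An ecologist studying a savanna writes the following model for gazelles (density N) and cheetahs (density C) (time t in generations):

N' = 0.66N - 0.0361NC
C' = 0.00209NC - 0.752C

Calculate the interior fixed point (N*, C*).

N* ≈ 360, C* ≈ 18.3

Set dC/dt = 0 with C > 0: 0.00209N - 0.752 = 0, so N* = 0.752/0.00209 = 360.
Set dN/dt = 0 with N > 0: 0.66 - 0.0361C = 0, so C* = 0.66/0.0361 = 18.3.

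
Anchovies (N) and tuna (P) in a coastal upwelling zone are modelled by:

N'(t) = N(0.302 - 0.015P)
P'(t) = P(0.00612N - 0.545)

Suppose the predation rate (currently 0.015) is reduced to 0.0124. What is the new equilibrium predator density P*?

P* ≈ 24.4

At the interior fixed point, setting dN/dt = 0 with N > 0 fixes P* = (prey growth rate)/(NP coefficient) — independent of the other coefficients.
With the change, P* = 0.302/0.0124 = 24.4; it rises from 20.1.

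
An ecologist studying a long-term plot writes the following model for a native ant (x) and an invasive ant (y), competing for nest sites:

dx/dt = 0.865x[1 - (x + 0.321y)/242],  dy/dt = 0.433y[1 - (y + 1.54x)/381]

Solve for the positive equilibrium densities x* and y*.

x* ≈ 237, y* ≈ 16.5

Setting both brackets to zero gives the nullclines x + 0.321y = 242 and 1.54x + y = 381.
Substituting y = 381 - 1.54x into the first: x(1 - 0.321·1.54) = 242 - 0.321·381.
So x* = 120/0.506 = 237, and then y* = 381 - 1.54·237 = 16.5.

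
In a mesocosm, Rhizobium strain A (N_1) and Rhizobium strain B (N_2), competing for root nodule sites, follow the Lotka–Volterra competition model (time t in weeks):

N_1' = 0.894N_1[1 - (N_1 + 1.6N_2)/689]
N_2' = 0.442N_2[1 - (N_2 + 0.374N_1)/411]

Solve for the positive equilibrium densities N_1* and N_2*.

N_1* ≈ 78.2, N_2* ≈ 382

Setting both brackets to zero gives the nullclines N_1 + 1.6N_2 = 689 and 0.374N_1 + N_2 = 411.
Substituting N_2 = 411 - 0.374N_1 into the first: N_1(1 - 1.6·0.374) = 689 - 1.6·411.
So N_1* = 31.4/0.402 = 78.2, and then N_2* = 411 - 0.374·78.2 = 382.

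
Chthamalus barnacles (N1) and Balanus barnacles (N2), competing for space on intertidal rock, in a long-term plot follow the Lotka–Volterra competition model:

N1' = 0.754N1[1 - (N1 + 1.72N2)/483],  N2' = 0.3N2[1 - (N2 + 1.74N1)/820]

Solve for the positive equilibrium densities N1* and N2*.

N1* ≈ 465, N2* ≈ 10.2

Setting both brackets to zero gives the nullclines N1 + 1.72N2 = 483 and 1.74N1 + N2 = 820.
Substituting N2 = 820 - 1.74N1 into the first: N1(1 - 1.72·1.74) = 483 - 1.72·820.
So N1* = -927/-1.99 = 465, and then N2* = 820 - 1.74·465 = 10.2.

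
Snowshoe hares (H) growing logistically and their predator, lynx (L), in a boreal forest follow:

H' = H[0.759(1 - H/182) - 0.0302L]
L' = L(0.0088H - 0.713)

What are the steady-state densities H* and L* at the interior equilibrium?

From dL/dt = 0 with L > 0: 0.0088H* = 0.713, so H* = 81.
Substitute into dH/dt = 0: 0.759(1 - 81/182) = 0.0302L*.
The bracket is 0.555, giving L* = 0.421/0.0302 = 13.9.

H* ≈ 81, L* ≈ 13.9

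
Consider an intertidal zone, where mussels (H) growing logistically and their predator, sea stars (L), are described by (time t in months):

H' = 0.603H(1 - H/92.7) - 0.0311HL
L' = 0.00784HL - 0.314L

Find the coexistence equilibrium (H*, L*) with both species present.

From dL/dt = 0 with L > 0: 0.00784H* = 0.314, so H* = 40.1.
Substitute into dH/dt = 0: 0.603(1 - 40.1/92.7) = 0.0311L*.
The bracket is 0.568, giving L* = 0.342/0.0311 = 11.

H* ≈ 40.1, L* ≈ 11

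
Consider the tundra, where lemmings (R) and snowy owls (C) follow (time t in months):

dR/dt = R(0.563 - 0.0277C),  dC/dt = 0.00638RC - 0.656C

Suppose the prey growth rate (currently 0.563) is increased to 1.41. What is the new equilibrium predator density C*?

C* ≈ 50.9

At the interior fixed point, setting dR/dt = 0 with R > 0 fixes C* = (prey growth rate)/(RC coefficient) — independent of the other coefficients.
With the change, C* = 1.41/0.0277 = 50.9; it rises from 20.3.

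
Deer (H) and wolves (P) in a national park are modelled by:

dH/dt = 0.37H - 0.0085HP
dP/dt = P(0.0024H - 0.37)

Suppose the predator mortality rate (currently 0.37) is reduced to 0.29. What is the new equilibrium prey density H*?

H* ≈ 121

At the interior fixed point, setting dP/dt = 0 with P > 0 fixes H* = (predator death rate)/(HP coefficient) — independent of the other coefficients.
With the change, H* = 0.29/0.0024 = 121; it falls from 154.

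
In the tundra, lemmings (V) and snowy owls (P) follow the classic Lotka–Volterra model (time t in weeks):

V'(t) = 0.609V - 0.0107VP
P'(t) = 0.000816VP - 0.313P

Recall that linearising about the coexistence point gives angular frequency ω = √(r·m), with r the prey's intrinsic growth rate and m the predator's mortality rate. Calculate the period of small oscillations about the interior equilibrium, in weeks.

Here r = 0.609 and m = 0.313, so r·m = 0.191.
ω = √0.191 = 0.437 per week, hence T = 2π/ω ≈ 14.4 weeks.

T ≈ 14.4 weeks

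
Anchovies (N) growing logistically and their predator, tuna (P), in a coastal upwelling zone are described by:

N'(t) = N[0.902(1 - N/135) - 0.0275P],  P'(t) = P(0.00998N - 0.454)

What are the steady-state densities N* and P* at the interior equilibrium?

N* ≈ 45.5, P* ≈ 21.7

From dP/dt = 0 with P > 0: 0.00998N* = 0.454, so N* = 45.5.
Substitute into dN/dt = 0: 0.902(1 - 45.5/135) = 0.0275P*.
The bracket is 0.663, giving P* = 0.598/0.0275 = 21.7.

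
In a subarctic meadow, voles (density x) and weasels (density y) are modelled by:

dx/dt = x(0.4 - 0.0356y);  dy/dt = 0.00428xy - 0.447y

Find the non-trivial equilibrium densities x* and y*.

Set dy/dt = 0 with y > 0: 0.00428x - 0.447 = 0, so x* = 0.447/0.00428 = 104.
Set dx/dt = 0 with x > 0: 0.4 - 0.0356y = 0, so y* = 0.4/0.0356 = 11.2.

x* ≈ 104, y* ≈ 11.2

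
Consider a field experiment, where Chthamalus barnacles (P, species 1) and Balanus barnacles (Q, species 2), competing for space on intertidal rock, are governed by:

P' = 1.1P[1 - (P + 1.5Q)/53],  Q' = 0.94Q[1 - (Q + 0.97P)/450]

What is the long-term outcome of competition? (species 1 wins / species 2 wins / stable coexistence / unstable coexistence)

Compare the nullcline intercepts: K1/α12 = 53/1.5 = 35.3 < K2 = 450; K2/α21 = 450/0.97 = 464 > K1 = 53.
Since the inequalities point opposite ways, species 2 can invade but species 1 cannot.

species 2 excludes species 1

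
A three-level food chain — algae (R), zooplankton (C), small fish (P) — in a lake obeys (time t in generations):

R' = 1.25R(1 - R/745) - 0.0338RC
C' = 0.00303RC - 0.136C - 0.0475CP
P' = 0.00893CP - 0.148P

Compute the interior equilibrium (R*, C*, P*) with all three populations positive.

From dP/dt = 0: 0.00893C* = 0.148, so C* = 16.6.
From dR/dt = 0: 1.25(1 - R*/745) = 0.0338·16.6, giving R* = 745·(1 - 0.448) = 411.
From dC/dt = 0: 0.00303·411 - 0.136 = 0.0475P*, so P* = 1.11/0.0475 = 23.4.

R* ≈ 411, C* ≈ 16.6, P* ≈ 23.4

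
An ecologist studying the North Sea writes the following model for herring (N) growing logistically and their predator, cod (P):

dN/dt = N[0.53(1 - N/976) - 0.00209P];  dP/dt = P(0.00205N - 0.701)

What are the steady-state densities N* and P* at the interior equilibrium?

N* ≈ 342, P* ≈ 165

From dP/dt = 0 with P > 0: 0.00205N* = 0.701, so N* = 342.
Substitute into dN/dt = 0: 0.53(1 - 342/976) = 0.00209P*.
The bracket is 0.65, giving P* = 0.344/0.00209 = 165.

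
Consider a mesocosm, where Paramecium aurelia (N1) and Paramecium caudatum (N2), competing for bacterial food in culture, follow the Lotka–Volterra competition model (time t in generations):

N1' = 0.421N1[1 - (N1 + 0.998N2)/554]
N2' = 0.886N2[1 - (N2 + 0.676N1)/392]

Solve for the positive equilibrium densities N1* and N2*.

N1* ≈ 500, N2* ≈ 53.8

Setting both brackets to zero gives the nullclines N1 + 0.998N2 = 554 and 0.676N1 + N2 = 392.
Substituting N2 = 392 - 0.676N1 into the first: N1(1 - 0.998·0.676) = 554 - 0.998·392.
So N1* = 163/0.325 = 500, and then N2* = 392 - 0.676·500 = 53.8.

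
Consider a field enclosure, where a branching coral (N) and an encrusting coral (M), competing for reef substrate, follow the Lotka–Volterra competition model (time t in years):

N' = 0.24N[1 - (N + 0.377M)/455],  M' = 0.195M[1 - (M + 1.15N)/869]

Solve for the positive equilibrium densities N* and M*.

Setting both brackets to zero gives the nullclines N + 0.377M = 455 and 1.15N + M = 869.
Substituting M = 869 - 1.15N into the first: N(1 - 0.377·1.15) = 455 - 0.377·869.
So N* = 127/0.566 = 225, and then M* = 869 - 1.15·225 = 610.

N* ≈ 225, M* ≈ 610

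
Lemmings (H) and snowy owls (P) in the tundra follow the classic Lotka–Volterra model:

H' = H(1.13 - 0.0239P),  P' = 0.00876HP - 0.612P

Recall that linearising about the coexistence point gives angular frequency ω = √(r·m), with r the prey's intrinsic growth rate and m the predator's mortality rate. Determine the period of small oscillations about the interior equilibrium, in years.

Here r = 1.13 and m = 0.612, so r·m = 0.692.
ω = √0.692 = 0.832 per year, hence T = 2π/ω ≈ 7.56 years.

T ≈ 7.56 years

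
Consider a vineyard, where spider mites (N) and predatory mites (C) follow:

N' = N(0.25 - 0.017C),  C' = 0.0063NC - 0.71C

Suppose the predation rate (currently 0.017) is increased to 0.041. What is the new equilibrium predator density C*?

At the interior fixed point, setting dN/dt = 0 with N > 0 fixes C* = (prey growth rate)/(NC coefficient) — independent of the other coefficients.
With the change, C* = 0.25/0.041 = 6.1; it falls from 14.7.

C* ≈ 6.1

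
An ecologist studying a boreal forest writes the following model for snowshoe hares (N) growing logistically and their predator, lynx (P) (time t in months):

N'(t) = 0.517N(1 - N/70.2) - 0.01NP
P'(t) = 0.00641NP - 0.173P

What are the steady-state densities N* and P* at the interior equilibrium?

From dP/dt = 0 with P > 0: 0.00641N* = 0.173, so N* = 27.
Substitute into dN/dt = 0: 0.517(1 - 27/70.2) = 0.01P*.
The bracket is 0.616, giving P* = 0.318/0.01 = 31.8.

N* ≈ 27, P* ≈ 31.8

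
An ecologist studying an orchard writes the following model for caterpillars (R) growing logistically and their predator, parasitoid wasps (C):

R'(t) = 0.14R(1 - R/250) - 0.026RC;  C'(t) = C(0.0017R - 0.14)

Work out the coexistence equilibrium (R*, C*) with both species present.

From dC/dt = 0 with C > 0: 0.0017R* = 0.14, so R* = 82.4.
Substitute into dR/dt = 0: 0.14(1 - 82.4/250) = 0.026C*.
The bracket is 0.671, giving C* = 0.0939/0.026 = 3.61.

R* ≈ 82.4, C* ≈ 3.61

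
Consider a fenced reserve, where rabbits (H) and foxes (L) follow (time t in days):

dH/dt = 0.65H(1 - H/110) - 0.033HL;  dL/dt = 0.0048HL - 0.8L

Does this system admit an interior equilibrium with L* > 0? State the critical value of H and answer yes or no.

The predator equation gives dL/dt > 0 only when H > 0.8/0.0048 = 167.
Without the predator, H → K = 110. Since 110 < 167, the predator cannot invade.

Threshold H = 167; K < 167, so no, the predator goes extinct.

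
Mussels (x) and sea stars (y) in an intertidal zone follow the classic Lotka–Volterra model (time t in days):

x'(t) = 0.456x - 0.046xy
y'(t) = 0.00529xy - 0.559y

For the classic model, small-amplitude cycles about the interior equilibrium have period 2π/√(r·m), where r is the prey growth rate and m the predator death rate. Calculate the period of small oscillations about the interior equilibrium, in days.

Here r = 0.456 and m = 0.559, so r·m = 0.255.
ω = √0.255 = 0.505 per day, hence T = 2π/ω ≈ 12.4 days.

T ≈ 12.4 days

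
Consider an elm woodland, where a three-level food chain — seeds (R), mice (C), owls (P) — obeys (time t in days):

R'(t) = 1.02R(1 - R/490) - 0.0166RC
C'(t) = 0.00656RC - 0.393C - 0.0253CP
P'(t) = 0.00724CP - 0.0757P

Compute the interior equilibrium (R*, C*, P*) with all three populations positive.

From dP/dt = 0: 0.00724C* = 0.0757, so C* = 10.5.
From dR/dt = 0: 1.02(1 - R*/490) = 0.0166·10.5, giving R* = 490·(1 - 0.17) = 407.
From dC/dt = 0: 0.00656·407 - 0.393 = 0.0253P*, so P* = 2.27/0.0253 = 89.9.

R* ≈ 407, C* ≈ 10.5, P* ≈ 89.9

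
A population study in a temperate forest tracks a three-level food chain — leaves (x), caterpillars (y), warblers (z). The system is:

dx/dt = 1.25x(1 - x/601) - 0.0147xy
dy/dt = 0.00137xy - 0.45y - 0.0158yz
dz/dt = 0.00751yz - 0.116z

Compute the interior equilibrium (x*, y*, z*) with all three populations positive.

x* ≈ 492, y* ≈ 15.4, z* ≈ 14.2

From dz/dt = 0: 0.00751y* = 0.116, so y* = 15.4.
From dx/dt = 0: 1.25(1 - x*/601) = 0.0147·15.4, giving x* = 601·(1 - 0.182) = 492.
From dy/dt = 0: 0.00137·492 - 0.45 = 0.0158z*, so z* = 0.224/0.0158 = 14.2.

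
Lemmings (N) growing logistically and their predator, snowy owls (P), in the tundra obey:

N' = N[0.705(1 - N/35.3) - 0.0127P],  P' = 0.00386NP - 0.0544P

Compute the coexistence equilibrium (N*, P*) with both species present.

From dP/dt = 0 with P > 0: 0.00386N* = 0.0544, so N* = 14.1.
Substitute into dN/dt = 0: 0.705(1 - 14.1/35.3) = 0.0127P*.
The bracket is 0.601, giving P* = 0.424/0.0127 = 33.3.

N* ≈ 14.1, P* ≈ 33.3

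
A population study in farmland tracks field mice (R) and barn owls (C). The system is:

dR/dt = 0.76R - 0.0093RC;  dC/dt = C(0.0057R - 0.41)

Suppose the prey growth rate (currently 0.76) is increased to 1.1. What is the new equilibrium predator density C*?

C* ≈ 118

At the interior fixed point, setting dR/dt = 0 with R > 0 fixes C* = (prey growth rate)/(RC coefficient) — independent of the other coefficients.
With the change, C* = 1.1/0.0093 = 118; it rises from 81.7.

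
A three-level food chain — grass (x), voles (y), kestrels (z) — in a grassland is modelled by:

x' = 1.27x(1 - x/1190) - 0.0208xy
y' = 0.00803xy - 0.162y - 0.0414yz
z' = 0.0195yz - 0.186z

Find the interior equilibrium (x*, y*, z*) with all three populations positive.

From dz/dt = 0: 0.0195y* = 0.186, so y* = 9.54.
From dx/dt = 0: 1.27(1 - x*/1190) = 0.0208·9.54, giving x* = 1190·(1 - 0.156) = 1000.
From dy/dt = 0: 0.00803·1000 - 0.162 = 0.0414z*, so z* = 7.9/0.0414 = 191.

x* ≈ 1000, y* ≈ 9.54, z* ≈ 191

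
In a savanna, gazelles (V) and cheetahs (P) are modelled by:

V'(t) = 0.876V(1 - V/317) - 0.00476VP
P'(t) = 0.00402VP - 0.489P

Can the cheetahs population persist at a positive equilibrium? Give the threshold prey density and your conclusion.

The predator equation gives dP/dt > 0 only when V > 0.489/0.00402 = 122.
Without the predator, V → K = 317. Since 317 > 122, the predator can invade and persist.

Threshold V = 122; K > 122, so yes, the predator persists.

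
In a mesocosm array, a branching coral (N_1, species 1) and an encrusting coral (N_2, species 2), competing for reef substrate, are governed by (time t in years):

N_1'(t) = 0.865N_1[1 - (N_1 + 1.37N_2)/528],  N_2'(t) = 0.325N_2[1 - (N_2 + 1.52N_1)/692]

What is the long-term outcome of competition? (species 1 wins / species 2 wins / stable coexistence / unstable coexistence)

unstable coexistence (outcome depends on initial conditions)

Compare the nullcline intercepts: K1/α12 = 528/1.37 = 385 < K2 = 692; K2/α21 = 692/1.52 = 455 < K1 = 528.
Since both are reversed, neither can invade when rare; the interior point is a saddle.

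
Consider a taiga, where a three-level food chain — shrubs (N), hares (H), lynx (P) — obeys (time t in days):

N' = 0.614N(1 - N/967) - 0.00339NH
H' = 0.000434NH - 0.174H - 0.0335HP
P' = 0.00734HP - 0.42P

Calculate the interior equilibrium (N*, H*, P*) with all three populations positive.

From dP/dt = 0: 0.00734H* = 0.42, so H* = 57.2.
From dN/dt = 0: 0.614(1 - N*/967) = 0.00339·57.2, giving N* = 967·(1 - 0.316) = 662.
From dH/dt = 0: 0.000434·662 - 0.174 = 0.0335P*, so P* = 0.113/0.0335 = 3.38.

N* ≈ 662, H* ≈ 57.2, P* ≈ 3.38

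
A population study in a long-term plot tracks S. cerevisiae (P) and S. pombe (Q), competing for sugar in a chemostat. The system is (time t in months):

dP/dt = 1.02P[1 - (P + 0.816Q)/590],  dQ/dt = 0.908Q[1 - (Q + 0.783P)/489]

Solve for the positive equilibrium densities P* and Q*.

P* ≈ 529, Q* ≈ 74.9

Setting both brackets to zero gives the nullclines P + 0.816Q = 590 and 0.783P + Q = 489.
Substituting Q = 489 - 0.783P into the first: P(1 - 0.816·0.783) = 590 - 0.816·489.
So P* = 191/0.361 = 529, and then Q* = 489 - 0.783·529 = 74.9.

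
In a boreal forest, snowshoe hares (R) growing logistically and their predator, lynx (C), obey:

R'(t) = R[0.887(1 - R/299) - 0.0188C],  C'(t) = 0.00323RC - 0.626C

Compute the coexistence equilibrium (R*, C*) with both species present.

From dC/dt = 0 with C > 0: 0.00323R* = 0.626, so R* = 194.
Substitute into dR/dt = 0: 0.887(1 - 194/299) = 0.0188C*.
The bracket is 0.352, giving C* = 0.312/0.0188 = 16.6.

R* ≈ 194, C* ≈ 16.6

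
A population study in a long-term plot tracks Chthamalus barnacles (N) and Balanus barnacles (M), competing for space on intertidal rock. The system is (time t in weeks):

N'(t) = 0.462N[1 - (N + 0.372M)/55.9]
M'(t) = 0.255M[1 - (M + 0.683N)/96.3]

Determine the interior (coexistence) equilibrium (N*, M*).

Setting both brackets to zero gives the nullclines N + 0.372M = 55.9 and 0.683N + M = 96.3.
Substituting M = 96.3 - 0.683N into the first: N(1 - 0.372·0.683) = 55.9 - 0.372·96.3.
So N* = 20.1/0.746 = 26.9, and then M* = 96.3 - 0.683·26.9 = 77.9.

N* ≈ 26.9, M* ≈ 77.9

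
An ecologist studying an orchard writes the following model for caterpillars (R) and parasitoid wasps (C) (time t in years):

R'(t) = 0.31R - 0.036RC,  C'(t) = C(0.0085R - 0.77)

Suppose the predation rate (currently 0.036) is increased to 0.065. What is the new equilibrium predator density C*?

At the interior fixed point, setting dR/dt = 0 with R > 0 fixes C* = (prey growth rate)/(RC coefficient) — independent of the other coefficients.
With the change, C* = 0.31/0.065 = 4.77; it falls from 8.61.

C* ≈ 4.77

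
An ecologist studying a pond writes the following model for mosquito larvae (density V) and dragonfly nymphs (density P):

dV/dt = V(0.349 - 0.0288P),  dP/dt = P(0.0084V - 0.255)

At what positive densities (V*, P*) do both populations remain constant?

Set dP/dt = 0 with P > 0: 0.0084V - 0.255 = 0, so V* = 0.255/0.0084 = 30.4.
Set dV/dt = 0 with V > 0: 0.349 - 0.0288P = 0, so P* = 0.349/0.0288 = 12.1.

V* ≈ 30.4, P* ≈ 12.1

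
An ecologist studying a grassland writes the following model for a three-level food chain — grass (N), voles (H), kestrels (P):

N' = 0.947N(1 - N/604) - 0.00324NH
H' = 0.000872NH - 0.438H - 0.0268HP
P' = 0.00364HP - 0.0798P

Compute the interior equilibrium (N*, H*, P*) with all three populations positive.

N* ≈ 559, H* ≈ 21.9, P* ≈ 1.84

From dP/dt = 0: 0.00364H* = 0.0798, so H* = 21.9.
From dN/dt = 0: 0.947(1 - N*/604) = 0.00324·21.9, giving N* = 604·(1 - 0.075) = 559.
From dH/dt = 0: 0.000872·559 - 0.438 = 0.0268P*, so P* = 0.0492/0.0268 = 1.84.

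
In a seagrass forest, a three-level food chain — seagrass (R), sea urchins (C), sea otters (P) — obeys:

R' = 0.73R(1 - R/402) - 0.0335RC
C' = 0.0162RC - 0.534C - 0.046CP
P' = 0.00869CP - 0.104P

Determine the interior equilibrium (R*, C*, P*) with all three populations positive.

From dP/dt = 0: 0.00869C* = 0.104, so C* = 12.
From dR/dt = 0: 0.73(1 - R*/402) = 0.0335·12, giving R* = 402·(1 - 0.549) = 181.
From dC/dt = 0: 0.0162·181 - 0.534 = 0.046P*, so P* = 2.4/0.046 = 52.2.

R* ≈ 181, C* ≈ 12, P* ≈ 52.2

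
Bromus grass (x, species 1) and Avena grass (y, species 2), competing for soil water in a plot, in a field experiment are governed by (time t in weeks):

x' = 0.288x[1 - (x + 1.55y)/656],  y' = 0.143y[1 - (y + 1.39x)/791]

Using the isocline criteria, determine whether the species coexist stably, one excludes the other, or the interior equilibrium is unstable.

Compare the nullcline intercepts: K1/α12 = 656/1.55 = 423 < K2 = 791; K2/α21 = 791/1.39 = 569 < K1 = 656.
Since both are reversed, neither can invade when rare; the interior point is a saddle.

unstable coexistence (outcome depends on initial conditions)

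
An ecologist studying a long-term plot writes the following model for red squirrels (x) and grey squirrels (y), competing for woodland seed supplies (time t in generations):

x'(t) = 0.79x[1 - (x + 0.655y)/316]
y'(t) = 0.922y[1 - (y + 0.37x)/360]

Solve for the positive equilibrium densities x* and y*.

Setting both brackets to zero gives the nullclines x + 0.655y = 316 and 0.37x + y = 360.
Substituting y = 360 - 0.37x into the first: x(1 - 0.655·0.37) = 316 - 0.655·360.
So x* = 80.2/0.758 = 106, and then y* = 360 - 0.37·106 = 321.

x* ≈ 106, y* ≈ 321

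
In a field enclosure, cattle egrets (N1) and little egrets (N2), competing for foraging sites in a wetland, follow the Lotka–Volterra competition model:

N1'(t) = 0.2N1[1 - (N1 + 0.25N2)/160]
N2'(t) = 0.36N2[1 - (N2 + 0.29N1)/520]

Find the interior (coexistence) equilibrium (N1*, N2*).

Setting both brackets to zero gives the nullclines N1 + 0.25N2 = 160 and 0.29N1 + N2 = 520.
Substituting N2 = 520 - 0.29N1 into the first: N1(1 - 0.25·0.29) = 160 - 0.25·520.
So N1* = 30/0.927 = 32.3, and then N2* = 520 - 0.29·32.3 = 511.

N1* ≈ 32.3, N2* ≈ 511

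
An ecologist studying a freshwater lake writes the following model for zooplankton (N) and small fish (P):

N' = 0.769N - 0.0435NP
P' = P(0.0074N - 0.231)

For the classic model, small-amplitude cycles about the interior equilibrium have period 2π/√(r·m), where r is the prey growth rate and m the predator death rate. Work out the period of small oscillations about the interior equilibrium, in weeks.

Here r = 0.769 and m = 0.231, so r·m = 0.178.
ω = √0.178 = 0.421 per week, hence T = 2π/ω ≈ 14.9 weeks.

T ≈ 14.9 weeks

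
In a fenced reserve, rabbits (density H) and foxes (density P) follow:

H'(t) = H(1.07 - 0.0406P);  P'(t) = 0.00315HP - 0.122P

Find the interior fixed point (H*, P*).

H* ≈ 38.7, P* ≈ 26.4

Set dP/dt = 0 with P > 0: 0.00315H - 0.122 = 0, so H* = 0.122/0.00315 = 38.7.
Set dH/dt = 0 with H > 0: 1.07 - 0.0406P = 0, so P* = 1.07/0.0406 = 26.4.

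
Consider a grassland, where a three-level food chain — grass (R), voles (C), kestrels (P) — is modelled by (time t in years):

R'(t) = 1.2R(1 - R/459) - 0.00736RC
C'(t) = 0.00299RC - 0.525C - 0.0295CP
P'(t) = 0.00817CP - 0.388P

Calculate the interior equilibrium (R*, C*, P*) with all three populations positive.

From dP/dt = 0: 0.00817C* = 0.388, so C* = 47.5.
From dR/dt = 0: 1.2(1 - R*/459) = 0.00736·47.5, giving R* = 459·(1 - 0.291) = 325.
From dC/dt = 0: 0.00299·325 - 0.525 = 0.0295P*, so P* = 0.448/0.0295 = 15.2.

R* ≈ 325, C* ≈ 47.5, P* ≈ 15.2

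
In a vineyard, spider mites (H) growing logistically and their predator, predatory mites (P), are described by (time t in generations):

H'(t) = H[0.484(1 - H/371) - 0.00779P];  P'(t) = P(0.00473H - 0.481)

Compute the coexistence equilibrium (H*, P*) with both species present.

From dP/dt = 0 with P > 0: 0.00473H* = 0.481, so H* = 102.
Substitute into dH/dt = 0: 0.484(1 - 102/371) = 0.00779P*.
The bracket is 0.726, giving P* = 0.351/0.00779 = 45.1.

H* ≈ 102, P* ≈ 45.1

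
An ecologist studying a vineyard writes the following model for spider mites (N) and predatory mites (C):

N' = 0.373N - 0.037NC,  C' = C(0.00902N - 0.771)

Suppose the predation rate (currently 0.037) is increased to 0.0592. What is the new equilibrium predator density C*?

At the interior fixed point, setting dN/dt = 0 with N > 0 fixes C* = (prey growth rate)/(NC coefficient) — independent of the other coefficients.
With the change, C* = 0.373/0.0592 = 6.3; it falls from 10.1.

C* ≈ 6.3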